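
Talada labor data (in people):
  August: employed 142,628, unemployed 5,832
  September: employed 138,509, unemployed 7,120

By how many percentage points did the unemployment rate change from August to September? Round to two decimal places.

August: labor force = 142,628 + 5,832 = 148,460; u = 5,832/148,460 = 3.93%.
September: labor force = 138,509 + 7,120 = 145,629; u = 7,120/145,629 = 4.89%.
Change = 4.89% − 3.93% = +0.96 pp.

The unemployment rate changed by +0.96 percentage points.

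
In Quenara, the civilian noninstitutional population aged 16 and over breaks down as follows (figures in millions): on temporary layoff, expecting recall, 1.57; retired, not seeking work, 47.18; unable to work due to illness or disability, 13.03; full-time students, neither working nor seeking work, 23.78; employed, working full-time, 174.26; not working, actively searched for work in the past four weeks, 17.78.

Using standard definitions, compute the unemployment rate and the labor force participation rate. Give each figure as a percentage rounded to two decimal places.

Employed = 174.26 million.
Unemployed = 1.57 + 17.78 = 19.35 million (jobless and actively searching, or on temporary layoff).
Labor force = 174.26 + 19.35 = 193.61 million.
Not in labor force = 47.18 + 13.03 + 23.78 = 83.99 million (those not working and not actively searching are outside the labor force).
Civilian working-age population = 193.61 + 83.99 = 277.60 million.
Unemployment rate = 19.35 / 193.61 = 9.99%.
Labor force participation rate = 193.61 / 277.60 = 69.74%.

Unemployment rate ≈ 9.99%; labor force participation rate ≈ 69.74%.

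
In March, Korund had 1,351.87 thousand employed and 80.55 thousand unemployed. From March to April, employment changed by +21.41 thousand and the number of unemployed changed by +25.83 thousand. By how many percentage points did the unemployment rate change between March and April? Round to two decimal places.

The unemployment rate changed by +1.57 percentage points.

March: labor force = 1,351.87 + 80.55 = 1,432.42; u = 80.55/1,432.42 = 5.62%.
April: labor force = 1,373.28 + 106.38 = 1,479.66; u = 106.38/1,479.66 = 7.19%.
Change = 7.19% − 5.62% = +1.57 pp.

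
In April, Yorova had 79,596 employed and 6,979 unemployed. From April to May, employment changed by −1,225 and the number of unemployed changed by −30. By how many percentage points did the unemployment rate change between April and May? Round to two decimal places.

April: labor force = 79,596 + 6,979 = 86,575; u = 6,979/86,575 = 8.06%.
May: labor force = 78,371 + 6,949 = 85,320; u = 6,949/85,320 = 8.14%.
Change = 8.14% − 8.06% = +0.08 pp.

The unemployment rate changed by +0.08 percentage points.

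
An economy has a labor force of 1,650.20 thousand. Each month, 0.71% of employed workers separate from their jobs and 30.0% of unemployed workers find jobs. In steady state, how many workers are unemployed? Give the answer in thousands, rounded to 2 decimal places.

About 38.15 thousand are unemployed in steady state.

Steady-state unemployment rate u* = s/(s+f) = 0.71/(0.71+30.0) = 0.023120.
Unemployed = u* × labor force = 0.023120 × 1,650.20 ≈ 38.15 thousand.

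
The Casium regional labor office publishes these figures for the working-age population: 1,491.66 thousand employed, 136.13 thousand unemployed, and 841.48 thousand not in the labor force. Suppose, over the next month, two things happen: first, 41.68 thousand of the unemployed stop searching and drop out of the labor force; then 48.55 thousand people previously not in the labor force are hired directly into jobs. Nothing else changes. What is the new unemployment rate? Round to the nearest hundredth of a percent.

Initially, labor force = 1,491.66 + 136.13 = 1,627.79 thousand, so u = 136.13/1,627.79 = 8.36%.
After the first change, unemployed and labor force both fall by 41.68 → E = 1,491.66, U = 94.45, labor force = 1,586.11 thousand.
After the second change, employed and labor force both rise by 48.55; unemployed unchanged → E = 1,540.21, U = 94.45, labor force = 1,634.66 thousand.
New unemployment rate = 94.45 / 1,634.66 = 5.78%.

New unemployment rate ≈ 5.78%.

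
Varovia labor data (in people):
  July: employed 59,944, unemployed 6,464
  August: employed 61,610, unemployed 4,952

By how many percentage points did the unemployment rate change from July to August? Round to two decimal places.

The unemployment rate changed by −2.29 percentage points.

July: labor force = 59,944 + 6,464 = 66,408; u = 6,464/66,408 = 9.73%.
August: labor force = 61,610 + 4,952 = 66,562; u = 4,952/66,562 = 7.44%.
Change = 7.44% − 9.73% = −2.29 pp.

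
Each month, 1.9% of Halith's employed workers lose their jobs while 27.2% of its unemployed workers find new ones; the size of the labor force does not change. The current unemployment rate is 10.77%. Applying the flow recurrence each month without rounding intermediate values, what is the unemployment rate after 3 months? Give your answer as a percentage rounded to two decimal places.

Unemployment rate after three months ≈ 8.04%.

With a fixed labor force, u_{t+1} = u_t + s·(1−u_t) − f·u_t = u_t·(1−s−f) + s.
Here 1−s−f = 0.709 and s = 0.019.
u_1 = 0.107700 × 0.709 + 0.019 = 0.095359.
u_2 = 0.095359 × 0.709 + 0.019 = 0.086610.
u_3 = 0.086610 × 0.709 + 0.019 = 0.080406.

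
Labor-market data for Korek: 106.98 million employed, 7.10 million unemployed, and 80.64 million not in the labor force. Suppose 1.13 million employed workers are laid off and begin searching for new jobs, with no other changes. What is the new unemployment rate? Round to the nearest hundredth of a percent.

Initially, labor force = 106.98 + 7.10 = 114.08 million, so u = 7.10/114.08 = 6.22%.
After the change, employed falls and unemployed rises by 1.13; labor force unchanged → E = 105.85, U = 8.23, labor force = 114.08 million.
New unemployment rate = 8.23 / 114.08 = 7.21%.

New unemployment rate ≈ 7.21%.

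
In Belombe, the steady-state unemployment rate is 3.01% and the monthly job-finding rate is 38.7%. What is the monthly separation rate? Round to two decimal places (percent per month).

From u* = s/(s+f): s = u·f/(1−u).
s = 0.0301 × 38.7 / (1 − 0.0301) = 1.1649 / 0.9699 ≈ 1.20% per month.

Separation rate ≈ 1.20% per month.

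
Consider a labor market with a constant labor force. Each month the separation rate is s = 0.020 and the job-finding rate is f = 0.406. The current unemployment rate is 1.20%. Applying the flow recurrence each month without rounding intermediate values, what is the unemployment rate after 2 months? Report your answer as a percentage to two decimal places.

Unemployment rate after two months ≈ 3.54%.

With a fixed labor force, u_{t+1} = u_t + s·(1−u_t) − f·u_t = u_t·(1−s−f) + s.
Here 1−s−f = 0.574 and s = 0.020.
u_1 = 0.012000 × 0.574 + 0.020 = 0.026888.
u_2 = 0.026888 × 0.574 + 0.020 = 0.035434.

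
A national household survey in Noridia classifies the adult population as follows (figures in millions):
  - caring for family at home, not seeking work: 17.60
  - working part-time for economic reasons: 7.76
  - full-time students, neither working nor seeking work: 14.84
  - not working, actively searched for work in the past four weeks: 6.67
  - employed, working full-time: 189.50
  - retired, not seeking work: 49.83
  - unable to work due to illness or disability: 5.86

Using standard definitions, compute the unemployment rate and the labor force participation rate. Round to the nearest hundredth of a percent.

Unemployment rate ≈ 3.27%; labor force participation rate ≈ 69.82%.

Employed = 7.76 + 189.50 = 197.26 million (anyone who worked, including part-time for economic reasons, counts as employed).
Unemployed = 6.67 million.
Labor force = 197.26 + 6.67 = 203.93 million.
Not in labor force = 17.60 + 14.84 + 49.83 + 5.86 = 88.13 million (those not working and not actively searching are outside the labor force).
Civilian working-age population = 203.93 + 88.13 = 292.06 million.
Unemployment rate = 6.67 / 203.93 = 3.27%.
Labor force participation rate = 203.93 / 292.06 = 69.82%.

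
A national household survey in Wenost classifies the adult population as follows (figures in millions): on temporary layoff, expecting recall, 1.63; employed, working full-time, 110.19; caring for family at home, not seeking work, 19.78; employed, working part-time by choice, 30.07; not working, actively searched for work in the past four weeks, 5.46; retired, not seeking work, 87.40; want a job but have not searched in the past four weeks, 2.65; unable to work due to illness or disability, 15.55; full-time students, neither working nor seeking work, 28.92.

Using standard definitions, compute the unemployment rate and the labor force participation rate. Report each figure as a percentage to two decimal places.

Employed = 110.19 + 30.07 = 140.26 million.
Unemployed = 1.63 + 5.46 = 7.09 million (jobless and actively searching, or on temporary layoff).
Labor force = 140.26 + 7.09 = 147.35 million.
Not in labor force = 19.78 + 87.40 + 2.65 + 15.55 + 28.92 = 154.30 million (those not working and not actively searching are outside the labor force — including those who want a job but have given up searching).
Civilian working-age population = 147.35 + 154.30 = 301.65 million.
Unemployment rate = 7.09 / 147.35 = 4.81%.
Labor force participation rate = 147.35 / 301.65 = 48.85%.

Unemployment rate ≈ 4.81%; labor force participation rate ≈ 48.85%.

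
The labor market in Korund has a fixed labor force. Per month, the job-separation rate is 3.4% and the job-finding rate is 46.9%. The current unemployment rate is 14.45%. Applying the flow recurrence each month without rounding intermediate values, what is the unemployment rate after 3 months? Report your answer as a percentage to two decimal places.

Unemployment rate after three months ≈ 7.70%.

With a fixed labor force, u_{t+1} = u_t + s·(1−u_t) − f·u_t = u_t·(1−s−f) + s.
Here 1−s−f = 0.497 and s = 0.034.
u_1 = 0.144500 × 0.497 + 0.034 = 0.105816.
u_2 = 0.105816 × 0.497 + 0.034 = 0.086591.
u_3 = 0.086591 × 0.497 + 0.034 = 0.077036.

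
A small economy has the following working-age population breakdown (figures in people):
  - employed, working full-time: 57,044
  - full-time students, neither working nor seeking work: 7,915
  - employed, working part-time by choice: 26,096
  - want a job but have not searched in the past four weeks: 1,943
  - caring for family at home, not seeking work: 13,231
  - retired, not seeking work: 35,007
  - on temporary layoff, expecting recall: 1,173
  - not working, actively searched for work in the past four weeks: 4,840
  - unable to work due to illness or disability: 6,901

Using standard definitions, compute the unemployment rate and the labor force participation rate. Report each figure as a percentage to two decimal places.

Employed = 57,044 + 26,096 = 83,140.
Unemployed = 1,173 + 4,840 = 6,013 (jobless and actively searching, or on temporary layoff).
Labor force = 83,140 + 6,013 = 89,153.
Not in labor force = 7,915 + 1,943 + 13,231 + 35,007 + 6,901 = 64,997 (those not working and not actively searching are outside the labor force — including those who want a job but have given up searching).
Civilian working-age population = 89,153 + 64,997 = 154,150.
Unemployment rate = 6,013 / 89,153 = 6.74%.
Labor force participation rate = 89,153 / 154,150 = 57.84%.

Unemployment rate ≈ 6.74%; labor force participation rate ≈ 57.84%.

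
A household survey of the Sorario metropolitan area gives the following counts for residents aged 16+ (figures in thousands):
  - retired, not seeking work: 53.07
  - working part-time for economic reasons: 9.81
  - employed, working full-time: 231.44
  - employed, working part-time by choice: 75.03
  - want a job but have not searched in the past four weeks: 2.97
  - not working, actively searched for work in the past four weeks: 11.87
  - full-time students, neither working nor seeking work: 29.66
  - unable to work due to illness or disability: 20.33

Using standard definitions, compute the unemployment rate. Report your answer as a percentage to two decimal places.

Unemployment rate ≈ 3.62%.

Employed = 9.81 + 231.44 + 75.03 = 316.28 thousand (anyone who worked, including part-time for economic reasons, counts as employed).
Unemployed = 11.87 thousand.
Labor force = 316.28 + 11.87 = 328.15 thousand.
Unemployment rate = 11.87 / 328.15 = 3.62%.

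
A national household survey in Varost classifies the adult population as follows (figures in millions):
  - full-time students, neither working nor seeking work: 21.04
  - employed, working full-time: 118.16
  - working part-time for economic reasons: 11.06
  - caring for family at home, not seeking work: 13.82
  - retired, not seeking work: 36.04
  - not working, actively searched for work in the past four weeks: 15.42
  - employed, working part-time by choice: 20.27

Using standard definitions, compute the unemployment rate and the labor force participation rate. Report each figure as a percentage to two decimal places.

Employed = 118.16 + 11.06 + 20.27 = 149.49 million (anyone who worked, including part-time for economic reasons, counts as employed).
Unemployed = 15.42 million.
Labor force = 149.49 + 15.42 = 164.91 million.
Not in labor force = 21.04 + 13.82 + 36.04 = 70.90 million (those not working and not actively searching are outside the labor force).
Civilian working-age population = 164.91 + 70.90 = 235.81 million.
Unemployment rate = 15.42 / 164.91 = 9.35%.
Labor force participation rate = 164.91 / 235.81 = 69.93%.

Unemployment rate ≈ 9.35%; labor force participation rate ≈ 69.93%.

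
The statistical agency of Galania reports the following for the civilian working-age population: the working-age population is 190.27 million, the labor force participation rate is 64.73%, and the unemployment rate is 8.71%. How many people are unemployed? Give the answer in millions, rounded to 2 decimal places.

About 10.73 million are unemployed.

Labor force = 0.6473 × 190.27 = 123.16 million.
Unemployed = 0.0871 × 123.16 ≈ 10.73 million.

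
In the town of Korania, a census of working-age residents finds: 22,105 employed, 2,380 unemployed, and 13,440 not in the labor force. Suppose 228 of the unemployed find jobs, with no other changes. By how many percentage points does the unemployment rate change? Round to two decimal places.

The unemployment rate changes by −0.93 percentage points.

Initially, labor force = 22,105 + 2,380 = 24,485, so u = 2,380/24,485 = 9.72%.
After the change, unemployed falls and employed rises by 228; labor force unchanged → E = 22,333, U = 2,152, labor force = 24,485.
New unemployment rate = 2,152 / 24,485 = 8.79%.
Change = 8.79% − 9.72% = −0.93 percentage points.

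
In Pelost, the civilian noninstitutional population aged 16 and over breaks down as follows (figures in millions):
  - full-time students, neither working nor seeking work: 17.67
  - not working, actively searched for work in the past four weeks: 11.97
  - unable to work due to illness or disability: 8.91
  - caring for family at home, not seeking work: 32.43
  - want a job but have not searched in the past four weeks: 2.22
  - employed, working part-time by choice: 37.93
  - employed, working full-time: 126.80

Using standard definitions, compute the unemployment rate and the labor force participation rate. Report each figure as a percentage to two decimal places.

Employed = 37.93 + 126.80 = 164.73 million.
Unemployed = 11.97 million.
Labor force = 164.73 + 11.97 = 176.70 million.
Not in labor force = 17.67 + 8.91 + 32.43 + 2.22 = 61.23 million (those not working and not actively searching are outside the labor force — including those who want a job but have given up searching).
Civilian working-age population = 176.70 + 61.23 = 237.93 million.
Unemployment rate = 11.97 / 176.70 = 6.77%.
Labor force participation rate = 176.70 / 237.93 = 74.27%.

Unemployment rate ≈ 6.77%; labor force participation rate ≈ 74.27%.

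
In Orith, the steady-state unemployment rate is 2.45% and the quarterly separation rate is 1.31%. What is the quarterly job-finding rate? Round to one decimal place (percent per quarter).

From u* = s/(s+f): f = s·(1−u)/u.
f = 1.31 × (1 − 0.0245) / 0.0245 = 1.2779 / 0.0245 ≈ 52.2% per quarter.

Job-finding rate ≈ 52.2% per quarter.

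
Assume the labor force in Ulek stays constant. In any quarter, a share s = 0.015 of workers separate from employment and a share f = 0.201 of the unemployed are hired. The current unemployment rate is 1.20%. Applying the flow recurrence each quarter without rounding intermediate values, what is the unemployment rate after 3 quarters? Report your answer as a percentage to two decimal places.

Unemployment rate after three quarters ≈ 4.18%.

With a fixed labor force, u_{t+1} = u_t + s·(1−u_t) − f·u_t = u_t·(1−s−f) + s.
Here 1−s−f = 0.784 and s = 0.015.
u_1 = 0.012000 × 0.784 + 0.015 = 0.024408.
u_2 = 0.024408 × 0.784 + 0.015 = 0.034136.
u_3 = 0.034136 × 0.784 + 0.015 = 0.041763.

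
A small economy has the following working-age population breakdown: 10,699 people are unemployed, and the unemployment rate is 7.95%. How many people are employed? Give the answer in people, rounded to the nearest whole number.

Labor force = U / u = 10,699 / 0.0795 ≈ 134,579.
Employed = labor force − unemployed = 134,579 − 10,699 = 123,880.

About 123,880 are employed.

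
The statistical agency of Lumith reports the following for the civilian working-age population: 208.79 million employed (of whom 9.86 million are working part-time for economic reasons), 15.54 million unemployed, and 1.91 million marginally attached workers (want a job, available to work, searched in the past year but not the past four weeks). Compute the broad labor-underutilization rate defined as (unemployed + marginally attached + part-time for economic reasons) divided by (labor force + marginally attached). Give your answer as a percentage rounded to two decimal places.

Labor force = 208.79 + 15.54 = 224.33 million.
Numerator = 15.54 + 1.91 + 9.86 = 27.31 million.
Denominator = 224.33 + 1.91 = 226.24 million.
Broad rate = 27.31 / 226.24 = 12.07%.

Broad underutilization rate ≈ 12.07%.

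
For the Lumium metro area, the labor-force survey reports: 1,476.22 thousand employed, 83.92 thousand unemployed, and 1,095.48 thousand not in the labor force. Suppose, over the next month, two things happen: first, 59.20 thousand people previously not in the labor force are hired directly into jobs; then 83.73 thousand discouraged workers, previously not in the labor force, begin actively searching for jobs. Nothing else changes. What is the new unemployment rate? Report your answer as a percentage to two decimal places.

Initially, labor force = 1,476.22 + 83.92 = 1,560.14 thousand, so u = 83.92/1,560.14 = 5.38%.
After the first change, employed and labor force both rise by 59.20; unemployed unchanged → E = 1,535.42, U = 83.92, labor force = 1,619.34 thousand.
After the second change, unemployed and labor force both rise by 83.73 → E = 1,535.42, U = 167.65, labor force = 1,703.07 thousand.
New unemployment rate = 167.65 / 1,703.07 = 9.84%.

New unemployment rate ≈ 9.84%.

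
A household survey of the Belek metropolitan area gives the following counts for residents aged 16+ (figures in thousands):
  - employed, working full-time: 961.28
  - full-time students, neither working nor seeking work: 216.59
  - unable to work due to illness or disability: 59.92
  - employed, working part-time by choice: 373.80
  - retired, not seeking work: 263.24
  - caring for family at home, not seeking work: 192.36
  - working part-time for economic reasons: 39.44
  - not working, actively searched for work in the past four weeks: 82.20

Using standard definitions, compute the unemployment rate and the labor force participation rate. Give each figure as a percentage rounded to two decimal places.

Unemployment rate ≈ 5.64%; labor force participation rate ≈ 66.55%.

Employed = 961.28 + 373.80 + 39.44 = 1,374.52 thousand (anyone who worked, including part-time for economic reasons, counts as employed).
Unemployed = 82.20 thousand.
Labor force = 1,374.52 + 82.20 = 1,456.72 thousand.
Not in labor force = 216.59 + 59.92 + 263.24 + 192.36 = 732.11 thousand (those not working and not actively searching are outside the labor force).
Civilian working-age population = 1,456.72 + 732.11 = 2,188.83 thousand.
Unemployment rate = 82.20 / 1,456.72 = 5.64%.
Labor force participation rate = 1,456.72 / 2,188.83 = 66.55%.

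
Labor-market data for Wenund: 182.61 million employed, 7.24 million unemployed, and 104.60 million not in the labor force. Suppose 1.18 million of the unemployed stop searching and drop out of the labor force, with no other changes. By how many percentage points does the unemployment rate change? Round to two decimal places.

The unemployment rate changes by −0.60 percentage points.

Initially, labor force = 182.61 + 7.24 = 189.85 million, so u = 7.24/189.85 = 3.81%.
After the change, unemployed and labor force both fall by 1.18 → E = 182.61, U = 6.06, labor force = 188.67 million.
New unemployment rate = 6.06 / 188.67 = 3.21%.
Change = 3.21% − 3.81% = −0.60 percentage points.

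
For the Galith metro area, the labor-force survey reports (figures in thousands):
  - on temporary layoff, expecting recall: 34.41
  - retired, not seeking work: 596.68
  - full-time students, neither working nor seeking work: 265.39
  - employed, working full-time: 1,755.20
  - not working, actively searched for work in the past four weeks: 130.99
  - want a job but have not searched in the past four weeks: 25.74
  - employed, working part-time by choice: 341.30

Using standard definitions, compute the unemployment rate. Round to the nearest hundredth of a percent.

Employed = 1,755.20 + 341.30 = 2,096.50 thousand.
Unemployed = 34.41 + 130.99 = 165.40 thousand (jobless and actively searching, or on temporary layoff).
Labor force = 2,096.50 + 165.40 = 2,261.90 thousand.
Unemployment rate = 165.40 / 2,261.90 = 7.31%.

Unemployment rate ≈ 7.31%.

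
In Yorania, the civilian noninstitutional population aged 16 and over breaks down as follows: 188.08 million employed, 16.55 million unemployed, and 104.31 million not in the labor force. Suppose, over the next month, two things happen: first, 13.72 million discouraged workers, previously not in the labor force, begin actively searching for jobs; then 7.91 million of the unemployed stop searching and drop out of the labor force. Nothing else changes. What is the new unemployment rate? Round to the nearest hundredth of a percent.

Initially, labor force = 188.08 + 16.55 = 204.63 million, so u = 16.55/204.63 = 8.09%.
After the first change, unemployed and labor force both rise by 13.72 → E = 188.08, U = 30.27, labor force = 218.35 million.
After the second change, unemployed and labor force both fall by 7.91 → E = 188.08, U = 22.36, labor force = 210.44 million.
New unemployment rate = 22.36 / 210.44 = 10.63%.

New unemployment rate ≈ 10.63%.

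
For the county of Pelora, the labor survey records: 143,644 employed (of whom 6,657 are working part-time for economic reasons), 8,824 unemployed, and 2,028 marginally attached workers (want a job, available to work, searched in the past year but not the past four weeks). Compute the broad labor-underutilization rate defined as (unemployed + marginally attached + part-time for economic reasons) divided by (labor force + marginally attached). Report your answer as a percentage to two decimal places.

Broad underutilization rate ≈ 11.33%.

Labor force = 143,644 + 8,824 = 152,468.
Numerator = 8,824 + 2,028 + 6,657 = 17,509.
Denominator = 152,468 + 2,028 = 154,496.
Broad rate = 17,509 / 154,496 = 11.33%.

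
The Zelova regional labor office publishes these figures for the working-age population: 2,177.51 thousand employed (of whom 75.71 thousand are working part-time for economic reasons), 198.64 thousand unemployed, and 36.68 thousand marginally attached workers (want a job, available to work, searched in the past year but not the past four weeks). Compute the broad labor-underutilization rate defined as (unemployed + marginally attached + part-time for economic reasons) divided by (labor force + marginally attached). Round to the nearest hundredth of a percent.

Broad underutilization rate ≈ 12.89%.

Labor force = 2,177.51 + 198.64 = 2,376.15 thousand.
Numerator = 198.64 + 36.68 + 75.71 = 311.03 thousand.
Denominator = 2,376.15 + 36.68 = 2,412.83 thousand.
Broad rate = 311.03 / 2,412.83 = 12.89%.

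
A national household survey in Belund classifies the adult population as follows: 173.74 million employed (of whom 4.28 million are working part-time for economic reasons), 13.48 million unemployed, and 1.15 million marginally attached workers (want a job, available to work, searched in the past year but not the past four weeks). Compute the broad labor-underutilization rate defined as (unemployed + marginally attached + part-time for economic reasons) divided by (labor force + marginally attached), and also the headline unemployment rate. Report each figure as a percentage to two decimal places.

Labor force = 173.74 + 13.48 = 187.22 million.
Numerator = 13.48 + 1.15 + 4.28 = 18.91 million.
Denominator = 187.22 + 1.15 = 188.37 million.
Broad rate = 18.91 / 188.37 = 10.04%.
Headline unemployment rate = 13.48 / 187.22 = 7.20%.

Broad underutilization rate ≈ 10.04%; headline unemployment rate ≈ 7.20%.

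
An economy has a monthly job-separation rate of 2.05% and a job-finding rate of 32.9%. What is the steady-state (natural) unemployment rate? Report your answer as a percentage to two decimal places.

At steady state the flows balance: s·E = f·U, so U/(E+U) = s/(s+f).
u* = 2.05 / (2.05 + 32.9) = 2.05 / 34.95 = 5.87%.

Steady-state unemployment rate ≈ 5.87%.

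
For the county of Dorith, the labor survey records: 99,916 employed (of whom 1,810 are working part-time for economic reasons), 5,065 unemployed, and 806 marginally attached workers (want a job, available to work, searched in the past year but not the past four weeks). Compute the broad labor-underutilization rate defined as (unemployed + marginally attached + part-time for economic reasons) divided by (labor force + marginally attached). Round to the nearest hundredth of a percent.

Broad underutilization rate ≈ 7.26%.

Labor force = 99,916 + 5,065 = 104,981.
Numerator = 5,065 + 806 + 1,810 = 7,681.
Denominator = 104,981 + 806 = 105,787.
Broad rate = 7,681 / 105,787 = 7.26%.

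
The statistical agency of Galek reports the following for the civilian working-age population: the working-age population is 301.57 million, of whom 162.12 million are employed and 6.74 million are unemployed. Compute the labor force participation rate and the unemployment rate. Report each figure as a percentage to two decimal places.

Labor force participation rate ≈ 55.99%; unemployment rate ≈ 3.99%.

Labor force = employed + unemployed = 162.12 + 6.74 = 168.86 million.
Unemployment rate = 6.74 / 168.86 = 3.99%.
Labor force participation rate = 168.86 / 301.57 = 55.99%.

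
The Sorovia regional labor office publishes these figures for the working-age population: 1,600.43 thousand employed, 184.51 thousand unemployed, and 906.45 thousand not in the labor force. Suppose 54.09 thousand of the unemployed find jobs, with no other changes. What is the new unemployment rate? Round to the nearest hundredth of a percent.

Initially, labor force = 1,600.43 + 184.51 = 1,784.94 thousand, so u = 184.51/1,784.94 = 10.34%.
After the change, unemployed falls and employed rises by 54.09; labor force unchanged → E = 1,654.52, U = 130.42, labor force = 1,784.94 thousand.
New unemployment rate = 130.42 / 1,784.94 = 7.31%.

New unemployment rate ≈ 7.31%.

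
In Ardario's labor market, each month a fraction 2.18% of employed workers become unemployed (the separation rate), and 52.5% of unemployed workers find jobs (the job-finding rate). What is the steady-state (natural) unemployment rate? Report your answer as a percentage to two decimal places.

Steady-state unemployment rate ≈ 3.99%.

At steady state the flows balance: s·E = f·U, so U/(E+U) = s/(s+f).
u* = 2.18 / (2.18 + 52.5) = 2.18 / 54.68 = 3.99%.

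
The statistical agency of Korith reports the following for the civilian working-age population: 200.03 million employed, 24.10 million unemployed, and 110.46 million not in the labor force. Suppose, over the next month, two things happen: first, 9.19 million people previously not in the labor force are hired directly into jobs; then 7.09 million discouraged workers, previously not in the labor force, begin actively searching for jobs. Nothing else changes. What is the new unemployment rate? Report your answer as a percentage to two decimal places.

Initially, labor force = 200.03 + 24.10 = 224.13 million, so u = 24.10/224.13 = 10.75%.
After the first change, employed and labor force both rise by 9.19; unemployed unchanged → E = 209.22, U = 24.10, labor force = 233.32 million.
After the second change, unemployed and labor force both rise by 7.09 → E = 209.22, U = 31.19, labor force = 240.41 million.
New unemployment rate = 31.19 / 240.41 = 12.97%.

New unemployment rate ≈ 12.97%.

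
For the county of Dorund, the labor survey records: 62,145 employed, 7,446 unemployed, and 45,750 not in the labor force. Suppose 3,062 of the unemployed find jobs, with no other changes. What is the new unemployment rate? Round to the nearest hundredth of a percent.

New unemployment rate ≈ 6.30%.

Initially, labor force = 62,145 + 7,446 = 69,591, so u = 7,446/69,591 = 10.70%.
After the change, unemployed falls and employed rises by 3,062; labor force unchanged → E = 65,207, U = 4,384, labor force = 69,591.
New unemployment rate = 4,384 / 69,591 = 6.30%.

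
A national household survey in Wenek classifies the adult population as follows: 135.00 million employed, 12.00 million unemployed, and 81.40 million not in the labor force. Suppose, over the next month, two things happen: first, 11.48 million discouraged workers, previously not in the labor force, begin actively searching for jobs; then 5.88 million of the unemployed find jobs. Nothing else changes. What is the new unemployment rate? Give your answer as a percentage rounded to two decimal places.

Initially, labor force = 135.00 + 12.00 = 147.00 million, so u = 12.00/147.00 = 8.16%.
After the first change, unemployed and labor force both rise by 11.48 → E = 135.00, U = 23.48, labor force = 158.48 million.
After the second change, unemployed falls and employed rises by 5.88; labor force unchanged → E = 140.88, U = 17.60, labor force = 158.48 million.
New unemployment rate = 17.60 / 158.48 = 11.11%.

New unemployment rate ≈ 11.11%.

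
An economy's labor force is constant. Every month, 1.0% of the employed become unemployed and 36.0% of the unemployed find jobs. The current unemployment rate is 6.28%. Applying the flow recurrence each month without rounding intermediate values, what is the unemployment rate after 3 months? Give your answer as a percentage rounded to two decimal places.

With a fixed labor force, u_{t+1} = u_t + s·(1−u_t) − f·u_t = u_t·(1−s−f) + s.
Here 1−s−f = 0.630 and s = 0.010.
u_1 = 0.062800 × 0.630 + 0.010 = 0.049564.
u_2 = 0.049564 × 0.630 + 0.010 = 0.041225.
u_3 = 0.041225 × 0.630 + 0.010 = 0.035972.

Unemployment rate after three months ≈ 3.60%.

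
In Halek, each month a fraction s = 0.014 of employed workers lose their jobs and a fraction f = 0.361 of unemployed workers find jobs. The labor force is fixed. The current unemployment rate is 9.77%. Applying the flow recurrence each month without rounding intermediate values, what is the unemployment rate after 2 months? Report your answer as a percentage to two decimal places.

Unemployment rate after two months ≈ 6.09%.

With a fixed labor force, u_{t+1} = u_t + s·(1−u_t) − f·u_t = u_t·(1−s−f) + s.
Here 1−s−f = 0.625 and s = 0.014.
u_1 = 0.097700 × 0.625 + 0.014 = 0.075063.
u_2 = 0.075063 × 0.625 + 0.014 = 0.060914.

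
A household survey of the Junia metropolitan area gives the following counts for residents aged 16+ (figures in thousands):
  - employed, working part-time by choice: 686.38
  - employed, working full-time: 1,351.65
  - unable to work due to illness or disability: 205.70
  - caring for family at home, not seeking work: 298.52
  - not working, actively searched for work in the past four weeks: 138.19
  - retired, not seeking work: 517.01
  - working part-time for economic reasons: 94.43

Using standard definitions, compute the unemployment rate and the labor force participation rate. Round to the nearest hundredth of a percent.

Unemployment rate ≈ 6.09%; labor force participation rate ≈ 68.98%.

Employed = 686.38 + 1,351.65 + 94.43 = 2,132.46 thousand (anyone who worked, including part-time for economic reasons, counts as employed).
Unemployed = 138.19 thousand.
Labor force = 2,132.46 + 138.19 = 2,270.65 thousand.
Not in labor force = 205.70 + 298.52 + 517.01 = 1,021.23 thousand (those not working and not actively searching are outside the labor force).
Civilian working-age population = 2,270.65 + 1,021.23 = 3,291.88 thousand.
Unemployment rate = 138.19 / 2,270.65 = 6.09%.
Labor force participation rate = 2,270.65 / 3,291.88 = 68.98%.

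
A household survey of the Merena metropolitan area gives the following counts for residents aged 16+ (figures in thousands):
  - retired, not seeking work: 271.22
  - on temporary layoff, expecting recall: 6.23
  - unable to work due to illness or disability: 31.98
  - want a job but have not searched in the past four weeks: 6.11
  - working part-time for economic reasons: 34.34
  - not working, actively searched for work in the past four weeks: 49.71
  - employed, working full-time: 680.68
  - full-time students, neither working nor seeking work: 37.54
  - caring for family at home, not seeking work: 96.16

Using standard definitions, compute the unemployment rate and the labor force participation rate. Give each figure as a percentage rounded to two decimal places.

Employed = 34.34 + 680.68 = 715.02 thousand (anyone who worked, including part-time for economic reasons, counts as employed).
Unemployed = 6.23 + 49.71 = 55.94 thousand (jobless and actively searching, or on temporary layoff).
Labor force = 715.02 + 55.94 = 770.96 thousand.
Not in labor force = 271.22 + 31.98 + 6.11 + 37.54 + 96.16 = 443.01 thousand (those not working and not actively searching are outside the labor force — including those who want a job but have given up searching).
Civilian working-age population = 770.96 + 443.01 = 1,213.97 thousand.
Unemployment rate = 55.94 / 770.96 = 7.26%.
Labor force participation rate = 770.96 / 1,213.97 = 63.51%.

Unemployment rate ≈ 7.26%; labor force participation rate ≈ 63.51%.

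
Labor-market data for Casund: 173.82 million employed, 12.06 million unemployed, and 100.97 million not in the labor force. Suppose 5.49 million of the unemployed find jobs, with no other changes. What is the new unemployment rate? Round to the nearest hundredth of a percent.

Initially, labor force = 173.82 + 12.06 = 185.88 million, so u = 12.06/185.88 = 6.49%.
After the change, unemployed falls and employed rises by 5.49; labor force unchanged → E = 179.31, U = 6.57, labor force = 185.88 million.
New unemployment rate = 6.57 / 185.88 = 3.53%.

New unemployment rate ≈ 3.53%.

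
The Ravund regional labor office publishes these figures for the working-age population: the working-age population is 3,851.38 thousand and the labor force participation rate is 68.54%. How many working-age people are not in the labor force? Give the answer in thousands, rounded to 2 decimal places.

About 1,211.64 thousand are not in the labor force.

Share not in the labor force = 1 − 0.6854 = 0.3146.
Not in labor force = 0.3146 × 3,851.38 ≈ 1,211.64 thousand.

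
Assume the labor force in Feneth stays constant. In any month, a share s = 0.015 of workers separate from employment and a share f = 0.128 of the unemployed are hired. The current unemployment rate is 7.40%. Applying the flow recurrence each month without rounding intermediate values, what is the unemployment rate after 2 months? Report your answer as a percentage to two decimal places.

With a fixed labor force, u_{t+1} = u_t + s·(1−u_t) − f·u_t = u_t·(1−s−f) + s.
Here 1−s−f = 0.857 and s = 0.015.
u_1 = 0.074000 × 0.857 + 0.015 = 0.078418.
u_2 = 0.078418 × 0.857 + 0.015 = 0.082204.

Unemployment rate after two months ≈ 8.22%.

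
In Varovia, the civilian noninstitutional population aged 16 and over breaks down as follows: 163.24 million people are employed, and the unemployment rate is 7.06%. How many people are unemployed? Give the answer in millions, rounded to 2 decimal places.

Let U be the number unemployed. The labor force is E + U, and U/(E+U) = 0.0706.
So U = 0.0706 × 163.24 / (1 − 0.0706) = 11.5247 / 0.9294 ≈ 12.40 million.

About 12.40 million are unemployed.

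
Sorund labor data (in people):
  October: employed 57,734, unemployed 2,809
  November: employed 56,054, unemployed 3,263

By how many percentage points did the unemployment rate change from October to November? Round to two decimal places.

October: labor force = 57,734 + 2,809 = 60,543; u = 2,809/60,543 = 4.64%.
November: labor force = 56,054 + 3,263 = 59,317; u = 3,263/59,317 = 5.50%.
Change = 5.50% − 4.64% = +0.86 pp.

The unemployment rate changed by +0.86 percentage points.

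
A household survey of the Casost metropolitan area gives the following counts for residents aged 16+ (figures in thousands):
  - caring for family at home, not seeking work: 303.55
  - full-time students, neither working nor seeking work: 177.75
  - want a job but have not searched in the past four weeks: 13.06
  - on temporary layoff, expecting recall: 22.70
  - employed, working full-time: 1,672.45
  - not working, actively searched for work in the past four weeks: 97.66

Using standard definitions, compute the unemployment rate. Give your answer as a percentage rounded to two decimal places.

Unemployment rate ≈ 6.71%.

Employed = 1,672.45 thousand.
Unemployed = 22.70 + 97.66 = 120.36 thousand (jobless and actively searching, or on temporary layoff).
Labor force = 1,672.45 + 120.36 = 1,792.81 thousand.
Unemployment rate = 120.36 / 1,792.81 = 6.71%.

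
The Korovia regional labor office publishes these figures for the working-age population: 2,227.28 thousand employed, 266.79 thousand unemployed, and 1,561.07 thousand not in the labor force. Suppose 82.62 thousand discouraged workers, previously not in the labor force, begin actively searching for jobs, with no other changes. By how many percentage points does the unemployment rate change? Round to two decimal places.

Initially, labor force = 2,227.28 + 266.79 = 2,494.07 thousand, so u = 266.79/2,494.07 = 10.70%.
After the change, unemployed and labor force both rise by 82.62 → E = 2,227.28, U = 349.41, labor force = 2,576.69 thousand.
New unemployment rate = 349.41 / 2,576.69 = 13.56%.
Change = 13.56% − 10.70% = +2.86 percentage points.

The unemployment rate changes by +2.86 percentage points.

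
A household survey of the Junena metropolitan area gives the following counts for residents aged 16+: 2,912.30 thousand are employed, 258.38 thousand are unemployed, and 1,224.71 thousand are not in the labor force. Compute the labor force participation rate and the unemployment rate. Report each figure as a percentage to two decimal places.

Labor force participation rate ≈ 72.14%; unemployment rate ≈ 8.15%.

Labor force = employed + unemployed = 2,912.30 + 258.38 = 3,170.68 thousand.
Working-age population = 3,170.68 + 1,224.71 = 4,395.39 thousand.
Unemployment rate = 258.38 / 3,170.68 = 8.15%.
Labor force participation rate = 3,170.68 / 4,395.39 = 72.14%.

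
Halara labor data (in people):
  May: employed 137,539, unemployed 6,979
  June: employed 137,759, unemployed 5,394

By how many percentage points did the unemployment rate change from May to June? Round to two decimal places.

May: labor force = 137,539 + 6,979 = 144,518; u = 6,979/144,518 = 4.83%.
June: labor force = 137,759 + 5,394 = 143,153; u = 5,394/143,153 = 3.77%.
Change = 3.77% − 4.83% = −1.06 pp.

The unemployment rate changed by −1.06 percentage points.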